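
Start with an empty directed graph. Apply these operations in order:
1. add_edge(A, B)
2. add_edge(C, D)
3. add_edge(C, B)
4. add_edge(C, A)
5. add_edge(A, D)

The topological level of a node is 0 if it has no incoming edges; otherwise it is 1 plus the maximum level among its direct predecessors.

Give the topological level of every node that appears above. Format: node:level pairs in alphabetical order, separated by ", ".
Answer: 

Op 1: add_edge(A, B). Edges now: 1
Op 2: add_edge(C, D). Edges now: 2
Op 3: add_edge(C, B). Edges now: 3
Op 4: add_edge(C, A). Edges now: 4
Op 5: add_edge(A, D). Edges now: 5
Compute levels (Kahn BFS):
  sources (in-degree 0): C
  process C: level=0
    C->A: in-degree(A)=0, level(A)=1, enqueue
    C->B: in-degree(B)=1, level(B)>=1
    C->D: in-degree(D)=1, level(D)>=1
  process A: level=1
    A->B: in-degree(B)=0, level(B)=2, enqueue
    A->D: in-degree(D)=0, level(D)=2, enqueue
  process B: level=2
  process D: level=2
All levels: A:1, B:2, C:0, D:2

Answer: A:1, B:2, C:0, D:2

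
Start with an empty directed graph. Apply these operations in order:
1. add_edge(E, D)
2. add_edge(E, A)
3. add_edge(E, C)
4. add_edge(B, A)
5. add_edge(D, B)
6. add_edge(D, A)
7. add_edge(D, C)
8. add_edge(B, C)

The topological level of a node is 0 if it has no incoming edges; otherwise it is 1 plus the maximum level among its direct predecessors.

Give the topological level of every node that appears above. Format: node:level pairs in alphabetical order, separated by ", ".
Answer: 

Op 1: add_edge(E, D). Edges now: 1
Op 2: add_edge(E, A). Edges now: 2
Op 3: add_edge(E, C). Edges now: 3
Op 4: add_edge(B, A). Edges now: 4
Op 5: add_edge(D, B). Edges now: 5
Op 6: add_edge(D, A). Edges now: 6
Op 7: add_edge(D, C). Edges now: 7
Op 8: add_edge(B, C). Edges now: 8
Compute levels (Kahn BFS):
  sources (in-degree 0): E
  process E: level=0
    E->A: in-degree(A)=2, level(A)>=1
    E->C: in-degree(C)=2, level(C)>=1
    E->D: in-degree(D)=0, level(D)=1, enqueue
  process D: level=1
    D->A: in-degree(A)=1, level(A)>=2
    D->B: in-degree(B)=0, level(B)=2, enqueue
    D->C: in-degree(C)=1, level(C)>=2
  process B: level=2
    B->A: in-degree(A)=0, level(A)=3, enqueue
    B->C: in-degree(C)=0, level(C)=3, enqueue
  process A: level=3
  process C: level=3
All levels: A:3, B:2, C:3, D:1, E:0

Answer: A:3, B:2, C:3, D:1, E:0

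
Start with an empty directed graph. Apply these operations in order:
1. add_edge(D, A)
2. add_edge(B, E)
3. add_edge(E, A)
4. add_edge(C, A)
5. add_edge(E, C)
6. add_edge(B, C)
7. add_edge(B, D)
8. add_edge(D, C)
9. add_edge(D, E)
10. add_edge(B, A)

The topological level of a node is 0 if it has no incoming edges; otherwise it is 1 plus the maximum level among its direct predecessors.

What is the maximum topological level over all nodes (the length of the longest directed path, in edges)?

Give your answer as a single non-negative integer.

Answer: 4

Derivation:
Op 1: add_edge(D, A). Edges now: 1
Op 2: add_edge(B, E). Edges now: 2
Op 3: add_edge(E, A). Edges now: 3
Op 4: add_edge(C, A). Edges now: 4
Op 5: add_edge(E, C). Edges now: 5
Op 6: add_edge(B, C). Edges now: 6
Op 7: add_edge(B, D). Edges now: 7
Op 8: add_edge(D, C). Edges now: 8
Op 9: add_edge(D, E). Edges now: 9
Op 10: add_edge(B, A). Edges now: 10
Compute levels (Kahn BFS):
  sources (in-degree 0): B
  process B: level=0
    B->A: in-degree(A)=3, level(A)>=1
    B->C: in-degree(C)=2, level(C)>=1
    B->D: in-degree(D)=0, level(D)=1, enqueue
    B->E: in-degree(E)=1, level(E)>=1
  process D: level=1
    D->A: in-degree(A)=2, level(A)>=2
    D->C: in-degree(C)=1, level(C)>=2
    D->E: in-degree(E)=0, level(E)=2, enqueue
  process E: level=2
    E->A: in-degree(A)=1, level(A)>=3
    E->C: in-degree(C)=0, level(C)=3, enqueue
  process C: level=3
    C->A: in-degree(A)=0, level(A)=4, enqueue
  process A: level=4
All levels: A:4, B:0, C:3, D:1, E:2
max level = 4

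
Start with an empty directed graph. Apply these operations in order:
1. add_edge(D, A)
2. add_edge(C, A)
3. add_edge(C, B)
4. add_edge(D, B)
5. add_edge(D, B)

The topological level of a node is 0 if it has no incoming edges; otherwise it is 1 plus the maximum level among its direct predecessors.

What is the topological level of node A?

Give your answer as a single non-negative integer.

Answer: 1

Derivation:
Op 1: add_edge(D, A). Edges now: 1
Op 2: add_edge(C, A). Edges now: 2
Op 3: add_edge(C, B). Edges now: 3
Op 4: add_edge(D, B). Edges now: 4
Op 5: add_edge(D, B) (duplicate, no change). Edges now: 4
Compute levels (Kahn BFS):
  sources (in-degree 0): C, D
  process C: level=0
    C->A: in-degree(A)=1, level(A)>=1
    C->B: in-degree(B)=1, level(B)>=1
  process D: level=0
    D->A: in-degree(A)=0, level(A)=1, enqueue
    D->B: in-degree(B)=0, level(B)=1, enqueue
  process A: level=1
  process B: level=1
All levels: A:1, B:1, C:0, D:0
level(A) = 1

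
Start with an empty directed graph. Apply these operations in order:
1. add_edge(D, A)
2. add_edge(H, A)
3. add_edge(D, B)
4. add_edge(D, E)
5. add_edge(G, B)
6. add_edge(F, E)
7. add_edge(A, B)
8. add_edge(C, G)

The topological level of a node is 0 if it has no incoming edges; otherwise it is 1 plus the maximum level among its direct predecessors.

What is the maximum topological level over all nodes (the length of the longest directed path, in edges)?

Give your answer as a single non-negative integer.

Answer: 2

Derivation:
Op 1: add_edge(D, A). Edges now: 1
Op 2: add_edge(H, A). Edges now: 2
Op 3: add_edge(D, B). Edges now: 3
Op 4: add_edge(D, E). Edges now: 4
Op 5: add_edge(G, B). Edges now: 5
Op 6: add_edge(F, E). Edges now: 6
Op 7: add_edge(A, B). Edges now: 7
Op 8: add_edge(C, G). Edges now: 8
Compute levels (Kahn BFS):
  sources (in-degree 0): C, D, F, H
  process C: level=0
    C->G: in-degree(G)=0, level(G)=1, enqueue
  process D: level=0
    D->A: in-degree(A)=1, level(A)>=1
    D->B: in-degree(B)=2, level(B)>=1
    D->E: in-degree(E)=1, level(E)>=1
  process F: level=0
    F->E: in-degree(E)=0, level(E)=1, enqueue
  process H: level=0
    H->A: in-degree(A)=0, level(A)=1, enqueue
  process G: level=1
    G->B: in-degree(B)=1, level(B)>=2
  process E: level=1
  process A: level=1
    A->B: in-degree(B)=0, level(B)=2, enqueue
  process B: level=2
All levels: A:1, B:2, C:0, D:0, E:1, F:0, G:1, H:0
max level = 2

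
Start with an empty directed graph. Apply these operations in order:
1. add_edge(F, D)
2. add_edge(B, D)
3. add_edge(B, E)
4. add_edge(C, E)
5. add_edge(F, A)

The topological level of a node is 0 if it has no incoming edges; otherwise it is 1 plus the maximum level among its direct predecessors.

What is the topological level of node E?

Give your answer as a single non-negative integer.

Answer: 1

Derivation:
Op 1: add_edge(F, D). Edges now: 1
Op 2: add_edge(B, D). Edges now: 2
Op 3: add_edge(B, E). Edges now: 3
Op 4: add_edge(C, E). Edges now: 4
Op 5: add_edge(F, A). Edges now: 5
Compute levels (Kahn BFS):
  sources (in-degree 0): B, C, F
  process B: level=0
    B->D: in-degree(D)=1, level(D)>=1
    B->E: in-degree(E)=1, level(E)>=1
  process C: level=0
    C->E: in-degree(E)=0, level(E)=1, enqueue
  process F: level=0
    F->A: in-degree(A)=0, level(A)=1, enqueue
    F->D: in-degree(D)=0, level(D)=1, enqueue
  process E: level=1
  process A: level=1
  process D: level=1
All levels: A:1, B:0, C:0, D:1, E:1, F:0
level(E) = 1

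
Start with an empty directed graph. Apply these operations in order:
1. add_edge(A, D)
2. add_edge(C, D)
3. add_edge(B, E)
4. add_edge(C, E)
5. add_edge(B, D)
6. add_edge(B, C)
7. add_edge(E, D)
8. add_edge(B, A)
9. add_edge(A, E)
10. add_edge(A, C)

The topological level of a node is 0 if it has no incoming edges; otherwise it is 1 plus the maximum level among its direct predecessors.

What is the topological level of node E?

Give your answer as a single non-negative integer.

Op 1: add_edge(A, D). Edges now: 1
Op 2: add_edge(C, D). Edges now: 2
Op 3: add_edge(B, E). Edges now: 3
Op 4: add_edge(C, E). Edges now: 4
Op 5: add_edge(B, D). Edges now: 5
Op 6: add_edge(B, C). Edges now: 6
Op 7: add_edge(E, D). Edges now: 7
Op 8: add_edge(B, A). Edges now: 8
Op 9: add_edge(A, E). Edges now: 9
Op 10: add_edge(A, C). Edges now: 10
Compute levels (Kahn BFS):
  sources (in-degree 0): B
  process B: level=0
    B->A: in-degree(A)=0, level(A)=1, enqueue
    B->C: in-degree(C)=1, level(C)>=1
    B->D: in-degree(D)=3, level(D)>=1
    B->E: in-degree(E)=2, level(E)>=1
  process A: level=1
    A->C: in-degree(C)=0, level(C)=2, enqueue
    A->D: in-degree(D)=2, level(D)>=2
    A->E: in-degree(E)=1, level(E)>=2
  process C: level=2
    C->D: in-degree(D)=1, level(D)>=3
    C->E: in-degree(E)=0, level(E)=3, enqueue
  process E: level=3
    E->D: in-degree(D)=0, level(D)=4, enqueue
  process D: level=4
All levels: A:1, B:0, C:2, D:4, E:3
level(E) = 3

Answer: 3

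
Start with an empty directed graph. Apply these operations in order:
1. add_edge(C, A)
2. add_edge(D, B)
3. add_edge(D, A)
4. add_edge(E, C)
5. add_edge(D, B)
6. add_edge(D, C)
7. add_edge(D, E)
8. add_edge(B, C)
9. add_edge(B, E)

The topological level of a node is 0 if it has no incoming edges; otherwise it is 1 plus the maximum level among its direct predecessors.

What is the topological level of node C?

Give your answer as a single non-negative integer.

Op 1: add_edge(C, A). Edges now: 1
Op 2: add_edge(D, B). Edges now: 2
Op 3: add_edge(D, A). Edges now: 3
Op 4: add_edge(E, C). Edges now: 4
Op 5: add_edge(D, B) (duplicate, no change). Edges now: 4
Op 6: add_edge(D, C). Edges now: 5
Op 7: add_edge(D, E). Edges now: 6
Op 8: add_edge(B, C). Edges now: 7
Op 9: add_edge(B, E). Edges now: 8
Compute levels (Kahn BFS):
  sources (in-degree 0): D
  process D: level=0
    D->A: in-degree(A)=1, level(A)>=1
    D->B: in-degree(B)=0, level(B)=1, enqueue
    D->C: in-degree(C)=2, level(C)>=1
    D->E: in-degree(E)=1, level(E)>=1
  process B: level=1
    B->C: in-degree(C)=1, level(C)>=2
    B->E: in-degree(E)=0, level(E)=2, enqueue
  process E: level=2
    E->C: in-degree(C)=0, level(C)=3, enqueue
  process C: level=3
    C->A: in-degree(A)=0, level(A)=4, enqueue
  process A: level=4
All levels: A:4, B:1, C:3, D:0, E:2
level(C) = 3

Answer: 3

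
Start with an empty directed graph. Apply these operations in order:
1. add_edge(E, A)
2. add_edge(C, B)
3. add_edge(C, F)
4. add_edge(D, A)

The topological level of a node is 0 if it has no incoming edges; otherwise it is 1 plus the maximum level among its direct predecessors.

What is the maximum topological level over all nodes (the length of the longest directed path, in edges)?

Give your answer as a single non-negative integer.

Op 1: add_edge(E, A). Edges now: 1
Op 2: add_edge(C, B). Edges now: 2
Op 3: add_edge(C, F). Edges now: 3
Op 4: add_edge(D, A). Edges now: 4
Compute levels (Kahn BFS):
  sources (in-degree 0): C, D, E
  process C: level=0
    C->B: in-degree(B)=0, level(B)=1, enqueue
    C->F: in-degree(F)=0, level(F)=1, enqueue
  process D: level=0
    D->A: in-degree(A)=1, level(A)>=1
  process E: level=0
    E->A: in-degree(A)=0, level(A)=1, enqueue
  process B: level=1
  process F: level=1
  process A: level=1
All levels: A:1, B:1, C:0, D:0, E:0, F:1
max level = 1

Answer: 1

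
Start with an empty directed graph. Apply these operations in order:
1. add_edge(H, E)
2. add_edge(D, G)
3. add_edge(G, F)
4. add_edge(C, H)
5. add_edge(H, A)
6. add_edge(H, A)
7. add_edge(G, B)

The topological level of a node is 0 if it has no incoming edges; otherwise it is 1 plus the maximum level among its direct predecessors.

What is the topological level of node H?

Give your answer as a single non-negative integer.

Answer: 1

Derivation:
Op 1: add_edge(H, E). Edges now: 1
Op 2: add_edge(D, G). Edges now: 2
Op 3: add_edge(G, F). Edges now: 3
Op 4: add_edge(C, H). Edges now: 4
Op 5: add_edge(H, A). Edges now: 5
Op 6: add_edge(H, A) (duplicate, no change). Edges now: 5
Op 7: add_edge(G, B). Edges now: 6
Compute levels (Kahn BFS):
  sources (in-degree 0): C, D
  process C: level=0
    C->H: in-degree(H)=0, level(H)=1, enqueue
  process D: level=0
    D->G: in-degree(G)=0, level(G)=1, enqueue
  process H: level=1
    H->A: in-degree(A)=0, level(A)=2, enqueue
    H->E: in-degree(E)=0, level(E)=2, enqueue
  process G: level=1
    G->B: in-degree(B)=0, level(B)=2, enqueue
    G->F: in-degree(F)=0, level(F)=2, enqueue
  process A: level=2
  process E: level=2
  process B: level=2
  process F: level=2
All levels: A:2, B:2, C:0, D:0, E:2, F:2, G:1, H:1
level(H) = 1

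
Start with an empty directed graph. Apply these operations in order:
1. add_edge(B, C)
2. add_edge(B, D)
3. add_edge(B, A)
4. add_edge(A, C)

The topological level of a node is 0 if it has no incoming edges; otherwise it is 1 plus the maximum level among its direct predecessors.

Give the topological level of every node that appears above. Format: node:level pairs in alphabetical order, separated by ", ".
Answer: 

Op 1: add_edge(B, C). Edges now: 1
Op 2: add_edge(B, D). Edges now: 2
Op 3: add_edge(B, A). Edges now: 3
Op 4: add_edge(A, C). Edges now: 4
Compute levels (Kahn BFS):
  sources (in-degree 0): B
  process B: level=0
    B->A: in-degree(A)=0, level(A)=1, enqueue
    B->C: in-degree(C)=1, level(C)>=1
    B->D: in-degree(D)=0, level(D)=1, enqueue
  process A: level=1
    A->C: in-degree(C)=0, level(C)=2, enqueue
  process D: level=1
  process C: level=2
All levels: A:1, B:0, C:2, D:1

Answer: A:1, B:0, C:2, D:1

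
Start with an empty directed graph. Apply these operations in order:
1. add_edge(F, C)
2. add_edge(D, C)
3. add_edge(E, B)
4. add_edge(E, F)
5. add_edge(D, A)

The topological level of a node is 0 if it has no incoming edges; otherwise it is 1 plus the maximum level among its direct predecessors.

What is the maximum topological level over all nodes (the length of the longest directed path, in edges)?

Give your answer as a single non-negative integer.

Op 1: add_edge(F, C). Edges now: 1
Op 2: add_edge(D, C). Edges now: 2
Op 3: add_edge(E, B). Edges now: 3
Op 4: add_edge(E, F). Edges now: 4
Op 5: add_edge(D, A). Edges now: 5
Compute levels (Kahn BFS):
  sources (in-degree 0): D, E
  process D: level=0
    D->A: in-degree(A)=0, level(A)=1, enqueue
    D->C: in-degree(C)=1, level(C)>=1
  process E: level=0
    E->B: in-degree(B)=0, level(B)=1, enqueue
    E->F: in-degree(F)=0, level(F)=1, enqueue
  process A: level=1
  process B: level=1
  process F: level=1
    F->C: in-degree(C)=0, level(C)=2, enqueue
  process C: level=2
All levels: A:1, B:1, C:2, D:0, E:0, F:1
max level = 2

Answer: 2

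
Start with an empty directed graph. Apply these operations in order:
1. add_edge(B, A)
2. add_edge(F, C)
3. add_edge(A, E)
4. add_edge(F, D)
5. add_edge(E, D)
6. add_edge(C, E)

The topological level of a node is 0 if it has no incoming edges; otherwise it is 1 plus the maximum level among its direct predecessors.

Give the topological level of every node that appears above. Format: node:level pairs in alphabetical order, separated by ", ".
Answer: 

Op 1: add_edge(B, A). Edges now: 1
Op 2: add_edge(F, C). Edges now: 2
Op 3: add_edge(A, E). Edges now: 3
Op 4: add_edge(F, D). Edges now: 4
Op 5: add_edge(E, D). Edges now: 5
Op 6: add_edge(C, E). Edges now: 6
Compute levels (Kahn BFS):
  sources (in-degree 0): B, F
  process B: level=0
    B->A: in-degree(A)=0, level(A)=1, enqueue
  process F: level=0
    F->C: in-degree(C)=0, level(C)=1, enqueue
    F->D: in-degree(D)=1, level(D)>=1
  process A: level=1
    A->E: in-degree(E)=1, level(E)>=2
  process C: level=1
    C->E: in-degree(E)=0, level(E)=2, enqueue
  process E: level=2
    E->D: in-degree(D)=0, level(D)=3, enqueue
  process D: level=3
All levels: A:1, B:0, C:1, D:3, E:2, F:0

Answer: A:1, B:0, C:1, D:3, E:2, F:0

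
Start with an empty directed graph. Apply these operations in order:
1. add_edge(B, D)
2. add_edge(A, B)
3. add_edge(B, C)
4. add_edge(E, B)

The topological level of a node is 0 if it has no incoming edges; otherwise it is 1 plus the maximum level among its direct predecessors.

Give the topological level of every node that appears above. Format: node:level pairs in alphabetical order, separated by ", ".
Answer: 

Answer: A:0, B:1, C:2, D:2, E:0

Derivation:
Op 1: add_edge(B, D). Edges now: 1
Op 2: add_edge(A, B). Edges now: 2
Op 3: add_edge(B, C). Edges now: 3
Op 4: add_edge(E, B). Edges now: 4
Compute levels (Kahn BFS):
  sources (in-degree 0): A, E
  process A: level=0
    A->B: in-degree(B)=1, level(B)>=1
  process E: level=0
    E->B: in-degree(B)=0, level(B)=1, enqueue
  process B: level=1
    B->C: in-degree(C)=0, level(C)=2, enqueue
    B->D: in-degree(D)=0, level(D)=2, enqueue
  process C: level=2
  process D: level=2
All levels: A:0, B:1, C:2, D:2, E:0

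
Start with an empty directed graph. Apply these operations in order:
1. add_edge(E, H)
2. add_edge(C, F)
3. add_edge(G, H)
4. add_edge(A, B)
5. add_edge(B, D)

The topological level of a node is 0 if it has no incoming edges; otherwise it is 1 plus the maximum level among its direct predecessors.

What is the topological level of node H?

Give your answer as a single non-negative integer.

Answer: 1

Derivation:
Op 1: add_edge(E, H). Edges now: 1
Op 2: add_edge(C, F). Edges now: 2
Op 3: add_edge(G, H). Edges now: 3
Op 4: add_edge(A, B). Edges now: 4
Op 5: add_edge(B, D). Edges now: 5
Compute levels (Kahn BFS):
  sources (in-degree 0): A, C, E, G
  process A: level=0
    A->B: in-degree(B)=0, level(B)=1, enqueue
  process C: level=0
    C->F: in-degree(F)=0, level(F)=1, enqueue
  process E: level=0
    E->H: in-degree(H)=1, level(H)>=1
  process G: level=0
    G->H: in-degree(H)=0, level(H)=1, enqueue
  process B: level=1
    B->D: in-degree(D)=0, level(D)=2, enqueue
  process F: level=1
  process H: level=1
  process D: level=2
All levels: A:0, B:1, C:0, D:2, E:0, F:1, G:0, H:1
level(H) = 1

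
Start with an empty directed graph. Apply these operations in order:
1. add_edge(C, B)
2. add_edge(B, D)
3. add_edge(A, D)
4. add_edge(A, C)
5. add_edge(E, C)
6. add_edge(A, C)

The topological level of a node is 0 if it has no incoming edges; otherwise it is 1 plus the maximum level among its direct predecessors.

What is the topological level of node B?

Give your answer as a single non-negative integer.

Answer: 2

Derivation:
Op 1: add_edge(C, B). Edges now: 1
Op 2: add_edge(B, D). Edges now: 2
Op 3: add_edge(A, D). Edges now: 3
Op 4: add_edge(A, C). Edges now: 4
Op 5: add_edge(E, C). Edges now: 5
Op 6: add_edge(A, C) (duplicate, no change). Edges now: 5
Compute levels (Kahn BFS):
  sources (in-degree 0): A, E
  process A: level=0
    A->C: in-degree(C)=1, level(C)>=1
    A->D: in-degree(D)=1, level(D)>=1
  process E: level=0
    E->C: in-degree(C)=0, level(C)=1, enqueue
  process C: level=1
    C->B: in-degree(B)=0, level(B)=2, enqueue
  process B: level=2
    B->D: in-degree(D)=0, level(D)=3, enqueue
  process D: level=3
All levels: A:0, B:2, C:1, D:3, E:0
level(B) = 2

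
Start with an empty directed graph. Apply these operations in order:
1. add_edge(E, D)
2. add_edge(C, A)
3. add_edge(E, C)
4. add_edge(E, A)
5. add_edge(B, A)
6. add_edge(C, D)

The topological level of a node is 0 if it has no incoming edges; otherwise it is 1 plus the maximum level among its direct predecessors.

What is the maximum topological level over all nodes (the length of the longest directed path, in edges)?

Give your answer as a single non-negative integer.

Op 1: add_edge(E, D). Edges now: 1
Op 2: add_edge(C, A). Edges now: 2
Op 3: add_edge(E, C). Edges now: 3
Op 4: add_edge(E, A). Edges now: 4
Op 5: add_edge(B, A). Edges now: 5
Op 6: add_edge(C, D). Edges now: 6
Compute levels (Kahn BFS):
  sources (in-degree 0): B, E
  process B: level=0
    B->A: in-degree(A)=2, level(A)>=1
  process E: level=0
    E->A: in-degree(A)=1, level(A)>=1
    E->C: in-degree(C)=0, level(C)=1, enqueue
    E->D: in-degree(D)=1, level(D)>=1
  process C: level=1
    C->A: in-degree(A)=0, level(A)=2, enqueue
    C->D: in-degree(D)=0, level(D)=2, enqueue
  process A: level=2
  process D: level=2
All levels: A:2, B:0, C:1, D:2, E:0
max level = 2

Answer: 2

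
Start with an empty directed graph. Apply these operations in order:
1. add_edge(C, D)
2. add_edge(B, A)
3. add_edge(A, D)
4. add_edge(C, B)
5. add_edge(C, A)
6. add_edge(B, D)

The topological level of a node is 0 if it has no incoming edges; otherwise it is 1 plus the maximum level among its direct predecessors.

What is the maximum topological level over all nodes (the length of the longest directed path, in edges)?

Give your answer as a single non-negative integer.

Op 1: add_edge(C, D). Edges now: 1
Op 2: add_edge(B, A). Edges now: 2
Op 3: add_edge(A, D). Edges now: 3
Op 4: add_edge(C, B). Edges now: 4
Op 5: add_edge(C, A). Edges now: 5
Op 6: add_edge(B, D). Edges now: 6
Compute levels (Kahn BFS):
  sources (in-degree 0): C
  process C: level=0
    C->A: in-degree(A)=1, level(A)>=1
    C->B: in-degree(B)=0, level(B)=1, enqueue
    C->D: in-degree(D)=2, level(D)>=1
  process B: level=1
    B->A: in-degree(A)=0, level(A)=2, enqueue
    B->D: in-degree(D)=1, level(D)>=2
  process A: level=2
    A->D: in-degree(D)=0, level(D)=3, enqueue
  process D: level=3
All levels: A:2, B:1, C:0, D:3
max level = 3

Answer: 3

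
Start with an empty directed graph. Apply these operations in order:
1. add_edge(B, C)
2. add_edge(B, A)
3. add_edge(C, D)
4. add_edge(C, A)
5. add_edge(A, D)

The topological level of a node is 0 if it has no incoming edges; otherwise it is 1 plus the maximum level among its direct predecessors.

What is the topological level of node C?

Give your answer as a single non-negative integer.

Answer: 1

Derivation:
Op 1: add_edge(B, C). Edges now: 1
Op 2: add_edge(B, A). Edges now: 2
Op 3: add_edge(C, D). Edges now: 3
Op 4: add_edge(C, A). Edges now: 4
Op 5: add_edge(A, D). Edges now: 5
Compute levels (Kahn BFS):
  sources (in-degree 0): B
  process B: level=0
    B->A: in-degree(A)=1, level(A)>=1
    B->C: in-degree(C)=0, level(C)=1, enqueue
  process C: level=1
    C->A: in-degree(A)=0, level(A)=2, enqueue
    C->D: in-degree(D)=1, level(D)>=2
  process A: level=2
    A->D: in-degree(D)=0, level(D)=3, enqueue
  process D: level=3
All levels: A:2, B:0, C:1, D:3
level(C) = 1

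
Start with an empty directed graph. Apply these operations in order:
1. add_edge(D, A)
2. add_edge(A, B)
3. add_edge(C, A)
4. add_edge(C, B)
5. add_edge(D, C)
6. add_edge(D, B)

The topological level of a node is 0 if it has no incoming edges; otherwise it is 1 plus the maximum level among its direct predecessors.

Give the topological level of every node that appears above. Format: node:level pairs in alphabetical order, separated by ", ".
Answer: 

Op 1: add_edge(D, A). Edges now: 1
Op 2: add_edge(A, B). Edges now: 2
Op 3: add_edge(C, A). Edges now: 3
Op 4: add_edge(C, B). Edges now: 4
Op 5: add_edge(D, C). Edges now: 5
Op 6: add_edge(D, B). Edges now: 6
Compute levels (Kahn BFS):
  sources (in-degree 0): D
  process D: level=0
    D->A: in-degree(A)=1, level(A)>=1
    D->B: in-degree(B)=2, level(B)>=1
    D->C: in-degree(C)=0, level(C)=1, enqueue
  process C: level=1
    C->A: in-degree(A)=0, level(A)=2, enqueue
    C->B: in-degree(B)=1, level(B)>=2
  process A: level=2
    A->B: in-degree(B)=0, level(B)=3, enqueue
  process B: level=3
All levels: A:2, B:3, C:1, D:0

Answer: A:2, B:3, C:1, D:0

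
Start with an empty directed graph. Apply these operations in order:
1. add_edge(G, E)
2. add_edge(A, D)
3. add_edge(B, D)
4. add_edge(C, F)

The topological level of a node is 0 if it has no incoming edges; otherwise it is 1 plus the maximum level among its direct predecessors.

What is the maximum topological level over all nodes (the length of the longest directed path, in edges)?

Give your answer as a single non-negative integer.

Answer: 1

Derivation:
Op 1: add_edge(G, E). Edges now: 1
Op 2: add_edge(A, D). Edges now: 2
Op 3: add_edge(B, D). Edges now: 3
Op 4: add_edge(C, F). Edges now: 4
Compute levels (Kahn BFS):
  sources (in-degree 0): A, B, C, G
  process A: level=0
    A->D: in-degree(D)=1, level(D)>=1
  process B: level=0
    B->D: in-degree(D)=0, level(D)=1, enqueue
  process C: level=0
    C->F: in-degree(F)=0, level(F)=1, enqueue
  process G: level=0
    G->E: in-degree(E)=0, level(E)=1, enqueue
  process D: level=1
  process F: level=1
  process E: level=1
All levels: A:0, B:0, C:0, D:1, E:1, F:1, G:0
max level = 1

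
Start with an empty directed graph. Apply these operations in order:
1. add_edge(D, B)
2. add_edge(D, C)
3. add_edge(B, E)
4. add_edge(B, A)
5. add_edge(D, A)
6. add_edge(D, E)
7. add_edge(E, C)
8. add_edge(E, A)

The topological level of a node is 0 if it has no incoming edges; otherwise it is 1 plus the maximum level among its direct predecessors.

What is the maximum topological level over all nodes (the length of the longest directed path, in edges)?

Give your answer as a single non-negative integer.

Answer: 3

Derivation:
Op 1: add_edge(D, B). Edges now: 1
Op 2: add_edge(D, C). Edges now: 2
Op 3: add_edge(B, E). Edges now: 3
Op 4: add_edge(B, A). Edges now: 4
Op 5: add_edge(D, A). Edges now: 5
Op 6: add_edge(D, E). Edges now: 6
Op 7: add_edge(E, C). Edges now: 7
Op 8: add_edge(E, A). Edges now: 8
Compute levels (Kahn BFS):
  sources (in-degree 0): D
  process D: level=0
    D->A: in-degree(A)=2, level(A)>=1
    D->B: in-degree(B)=0, level(B)=1, enqueue
    D->C: in-degree(C)=1, level(C)>=1
    D->E: in-degree(E)=1, level(E)>=1
  process B: level=1
    B->A: in-degree(A)=1, level(A)>=2
    B->E: in-degree(E)=0, level(E)=2, enqueue
  process E: level=2
    E->A: in-degree(A)=0, level(A)=3, enqueue
    E->C: in-degree(C)=0, level(C)=3, enqueue
  process A: level=3
  process C: level=3
All levels: A:3, B:1, C:3, D:0, E:2
max level = 3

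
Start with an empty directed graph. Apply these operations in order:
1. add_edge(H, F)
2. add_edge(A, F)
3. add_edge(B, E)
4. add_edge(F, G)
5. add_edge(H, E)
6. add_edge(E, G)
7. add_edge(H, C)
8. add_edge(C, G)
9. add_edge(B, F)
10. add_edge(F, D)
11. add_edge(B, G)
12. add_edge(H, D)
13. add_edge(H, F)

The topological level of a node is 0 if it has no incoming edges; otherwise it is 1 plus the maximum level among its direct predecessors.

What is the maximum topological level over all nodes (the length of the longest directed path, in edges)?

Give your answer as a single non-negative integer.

Answer: 2

Derivation:
Op 1: add_edge(H, F). Edges now: 1
Op 2: add_edge(A, F). Edges now: 2
Op 3: add_edge(B, E). Edges now: 3
Op 4: add_edge(F, G). Edges now: 4
Op 5: add_edge(H, E). Edges now: 5
Op 6: add_edge(E, G). Edges now: 6
Op 7: add_edge(H, C). Edges now: 7
Op 8: add_edge(C, G). Edges now: 8
Op 9: add_edge(B, F). Edges now: 9
Op 10: add_edge(F, D). Edges now: 10
Op 11: add_edge(B, G). Edges now: 11
Op 12: add_edge(H, D). Edges now: 12
Op 13: add_edge(H, F) (duplicate, no change). Edges now: 12
Compute levels (Kahn BFS):
  sources (in-degree 0): A, B, H
  process A: level=0
    A->F: in-degree(F)=2, level(F)>=1
  process B: level=0
    B->E: in-degree(E)=1, level(E)>=1
    B->F: in-degree(F)=1, level(F)>=1
    B->G: in-degree(G)=3, level(G)>=1
  process H: level=0
    H->C: in-degree(C)=0, level(C)=1, enqueue
    H->D: in-degree(D)=1, level(D)>=1
    H->E: in-degree(E)=0, level(E)=1, enqueue
    H->F: in-degree(F)=0, level(F)=1, enqueue
  process C: level=1
    C->G: in-degree(G)=2, level(G)>=2
  process E: level=1
    E->G: in-degree(G)=1, level(G)>=2
  process F: level=1
    F->D: in-degree(D)=0, level(D)=2, enqueue
    F->G: in-degree(G)=0, level(G)=2, enqueue
  process D: level=2
  process G: level=2
All levels: A:0, B:0, C:1, D:2, E:1, F:1, G:2, H:0
max level = 2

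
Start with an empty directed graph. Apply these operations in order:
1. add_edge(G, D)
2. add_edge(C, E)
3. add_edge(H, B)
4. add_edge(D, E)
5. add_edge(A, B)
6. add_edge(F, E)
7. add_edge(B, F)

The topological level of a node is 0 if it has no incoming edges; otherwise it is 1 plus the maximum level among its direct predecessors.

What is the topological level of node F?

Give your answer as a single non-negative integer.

Op 1: add_edge(G, D). Edges now: 1
Op 2: add_edge(C, E). Edges now: 2
Op 3: add_edge(H, B). Edges now: 3
Op 4: add_edge(D, E). Edges now: 4
Op 5: add_edge(A, B). Edges now: 5
Op 6: add_edge(F, E). Edges now: 6
Op 7: add_edge(B, F). Edges now: 7
Compute levels (Kahn BFS):
  sources (in-degree 0): A, C, G, H
  process A: level=0
    A->B: in-degree(B)=1, level(B)>=1
  process C: level=0
    C->E: in-degree(E)=2, level(E)>=1
  process G: level=0
    G->D: in-degree(D)=0, level(D)=1, enqueue
  process H: level=0
    H->B: in-degree(B)=0, level(B)=1, enqueue
  process D: level=1
    D->E: in-degree(E)=1, level(E)>=2
  process B: level=1
    B->F: in-degree(F)=0, level(F)=2, enqueue
  process F: level=2
    F->E: in-degree(E)=0, level(E)=3, enqueue
  process E: level=3
All levels: A:0, B:1, C:0, D:1, E:3, F:2, G:0, H:0
level(F) = 2

Answer: 2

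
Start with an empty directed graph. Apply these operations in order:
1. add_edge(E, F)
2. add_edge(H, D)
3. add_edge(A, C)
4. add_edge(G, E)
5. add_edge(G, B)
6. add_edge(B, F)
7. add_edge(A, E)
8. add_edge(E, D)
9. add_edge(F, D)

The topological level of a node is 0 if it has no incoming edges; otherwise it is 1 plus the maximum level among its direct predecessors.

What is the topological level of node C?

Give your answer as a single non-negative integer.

Op 1: add_edge(E, F). Edges now: 1
Op 2: add_edge(H, D). Edges now: 2
Op 3: add_edge(A, C). Edges now: 3
Op 4: add_edge(G, E). Edges now: 4
Op 5: add_edge(G, B). Edges now: 5
Op 6: add_edge(B, F). Edges now: 6
Op 7: add_edge(A, E). Edges now: 7
Op 8: add_edge(E, D). Edges now: 8
Op 9: add_edge(F, D). Edges now: 9
Compute levels (Kahn BFS):
  sources (in-degree 0): A, G, H
  process A: level=0
    A->C: in-degree(C)=0, level(C)=1, enqueue
    A->E: in-degree(E)=1, level(E)>=1
  process G: level=0
    G->B: in-degree(B)=0, level(B)=1, enqueue
    G->E: in-degree(E)=0, level(E)=1, enqueue
  process H: level=0
    H->D: in-degree(D)=2, level(D)>=1
  process C: level=1
  process B: level=1
    B->F: in-degree(F)=1, level(F)>=2
  process E: level=1
    E->D: in-degree(D)=1, level(D)>=2
    E->F: in-degree(F)=0, level(F)=2, enqueue
  process F: level=2
    F->D: in-degree(D)=0, level(D)=3, enqueue
  process D: level=3
All levels: A:0, B:1, C:1, D:3, E:1, F:2, G:0, H:0
level(C) = 1

Answer: 1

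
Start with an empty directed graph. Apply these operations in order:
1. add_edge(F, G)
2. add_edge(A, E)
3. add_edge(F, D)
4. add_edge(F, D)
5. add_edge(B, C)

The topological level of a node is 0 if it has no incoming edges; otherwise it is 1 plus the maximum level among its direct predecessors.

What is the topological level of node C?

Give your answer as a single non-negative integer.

Answer: 1

Derivation:
Op 1: add_edge(F, G). Edges now: 1
Op 2: add_edge(A, E). Edges now: 2
Op 3: add_edge(F, D). Edges now: 3
Op 4: add_edge(F, D) (duplicate, no change). Edges now: 3
Op 5: add_edge(B, C). Edges now: 4
Compute levels (Kahn BFS):
  sources (in-degree 0): A, B, F
  process A: level=0
    A->E: in-degree(E)=0, level(E)=1, enqueue
  process B: level=0
    B->C: in-degree(C)=0, level(C)=1, enqueue
  process F: level=0
    F->D: in-degree(D)=0, level(D)=1, enqueue
    F->G: in-degree(G)=0, level(G)=1, enqueue
  process E: level=1
  process C: level=1
  process D: level=1
  process G: level=1
All levels: A:0, B:0, C:1, D:1, E:1, F:0, G:1
level(C) = 1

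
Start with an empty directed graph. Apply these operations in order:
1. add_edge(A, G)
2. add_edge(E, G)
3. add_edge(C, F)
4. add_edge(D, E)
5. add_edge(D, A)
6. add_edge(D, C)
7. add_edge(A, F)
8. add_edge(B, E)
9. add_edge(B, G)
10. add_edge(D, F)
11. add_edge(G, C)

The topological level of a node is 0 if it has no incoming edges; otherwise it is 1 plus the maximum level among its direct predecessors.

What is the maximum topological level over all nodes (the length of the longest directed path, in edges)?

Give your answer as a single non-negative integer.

Op 1: add_edge(A, G). Edges now: 1
Op 2: add_edge(E, G). Edges now: 2
Op 3: add_edge(C, F). Edges now: 3
Op 4: add_edge(D, E). Edges now: 4
Op 5: add_edge(D, A). Edges now: 5
Op 6: add_edge(D, C). Edges now: 6
Op 7: add_edge(A, F). Edges now: 7
Op 8: add_edge(B, E). Edges now: 8
Op 9: add_edge(B, G). Edges now: 9
Op 10: add_edge(D, F). Edges now: 10
Op 11: add_edge(G, C). Edges now: 11
Compute levels (Kahn BFS):
  sources (in-degree 0): B, D
  process B: level=0
    B->E: in-degree(E)=1, level(E)>=1
    B->G: in-degree(G)=2, level(G)>=1
  process D: level=0
    D->A: in-degree(A)=0, level(A)=1, enqueue
    D->C: in-degree(C)=1, level(C)>=1
    D->E: in-degree(E)=0, level(E)=1, enqueue
    D->F: in-degree(F)=2, level(F)>=1
  process A: level=1
    A->F: in-degree(F)=1, level(F)>=2
    A->G: in-degree(G)=1, level(G)>=2
  process E: level=1
    E->G: in-degree(G)=0, level(G)=2, enqueue
  process G: level=2
    G->C: in-degree(C)=0, level(C)=3, enqueue
  process C: level=3
    C->F: in-degree(F)=0, level(F)=4, enqueue
  process F: level=4
All levels: A:1, B:0, C:3, D:0, E:1, F:4, G:2
max level = 4

Answer: 4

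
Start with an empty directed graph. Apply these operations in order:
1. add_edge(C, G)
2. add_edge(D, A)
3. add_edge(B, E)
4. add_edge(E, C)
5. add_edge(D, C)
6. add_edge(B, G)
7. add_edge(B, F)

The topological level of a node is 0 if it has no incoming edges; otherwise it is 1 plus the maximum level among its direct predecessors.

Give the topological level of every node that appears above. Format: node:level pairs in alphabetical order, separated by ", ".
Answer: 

Op 1: add_edge(C, G). Edges now: 1
Op 2: add_edge(D, A). Edges now: 2
Op 3: add_edge(B, E). Edges now: 3
Op 4: add_edge(E, C). Edges now: 4
Op 5: add_edge(D, C). Edges now: 5
Op 6: add_edge(B, G). Edges now: 6
Op 7: add_edge(B, F). Edges now: 7
Compute levels (Kahn BFS):
  sources (in-degree 0): B, D
  process B: level=0
    B->E: in-degree(E)=0, level(E)=1, enqueue
    B->F: in-degree(F)=0, level(F)=1, enqueue
    B->G: in-degree(G)=1, level(G)>=1
  process D: level=0
    D->A: in-degree(A)=0, level(A)=1, enqueue
    D->C: in-degree(C)=1, level(C)>=1
  process E: level=1
    E->C: in-degree(C)=0, level(C)=2, enqueue
  process F: level=1
  process A: level=1
  process C: level=2
    C->G: in-degree(G)=0, level(G)=3, enqueue
  process G: level=3
All levels: A:1, B:0, C:2, D:0, E:1, F:1, G:3

Answer: A:1, B:0, C:2, D:0, E:1, F:1, G:3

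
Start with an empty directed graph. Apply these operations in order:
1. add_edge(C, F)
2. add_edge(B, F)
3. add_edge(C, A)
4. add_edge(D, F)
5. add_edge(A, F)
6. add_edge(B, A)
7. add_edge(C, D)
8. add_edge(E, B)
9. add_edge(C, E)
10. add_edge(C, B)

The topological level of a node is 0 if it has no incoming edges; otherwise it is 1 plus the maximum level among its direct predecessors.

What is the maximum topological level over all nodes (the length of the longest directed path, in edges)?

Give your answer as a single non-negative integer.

Op 1: add_edge(C, F). Edges now: 1
Op 2: add_edge(B, F). Edges now: 2
Op 3: add_edge(C, A). Edges now: 3
Op 4: add_edge(D, F). Edges now: 4
Op 5: add_edge(A, F). Edges now: 5
Op 6: add_edge(B, A). Edges now: 6
Op 7: add_edge(C, D). Edges now: 7
Op 8: add_edge(E, B). Edges now: 8
Op 9: add_edge(C, E). Edges now: 9
Op 10: add_edge(C, B). Edges now: 10
Compute levels (Kahn BFS):
  sources (in-degree 0): C
  process C: level=0
    C->A: in-degree(A)=1, level(A)>=1
    C->B: in-degree(B)=1, level(B)>=1
    C->D: in-degree(D)=0, level(D)=1, enqueue
    C->E: in-degree(E)=0, level(E)=1, enqueue
    C->F: in-degree(F)=3, level(F)>=1
  process D: level=1
    D->F: in-degree(F)=2, level(F)>=2
  process E: level=1
    E->B: in-degree(B)=0, level(B)=2, enqueue
  process B: level=2
    B->A: in-degree(A)=0, level(A)=3, enqueue
    B->F: in-degree(F)=1, level(F)>=3
  process A: level=3
    A->F: in-degree(F)=0, level(F)=4, enqueue
  process F: level=4
All levels: A:3, B:2, C:0, D:1, E:1, F:4
max level = 4

Answer: 4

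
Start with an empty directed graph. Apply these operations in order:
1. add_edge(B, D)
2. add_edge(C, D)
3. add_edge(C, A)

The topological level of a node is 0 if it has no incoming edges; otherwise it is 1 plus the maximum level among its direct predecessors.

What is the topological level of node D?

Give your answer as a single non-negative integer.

Answer: 1

Derivation:
Op 1: add_edge(B, D). Edges now: 1
Op 2: add_edge(C, D). Edges now: 2
Op 3: add_edge(C, A). Edges now: 3
Compute levels (Kahn BFS):
  sources (in-degree 0): B, C
  process B: level=0
    B->D: in-degree(D)=1, level(D)>=1
  process C: level=0
    C->A: in-degree(A)=0, level(A)=1, enqueue
    C->D: in-degree(D)=0, level(D)=1, enqueue
  process A: level=1
  process D: level=1
All levels: A:1, B:0, C:0, D:1
level(D) = 1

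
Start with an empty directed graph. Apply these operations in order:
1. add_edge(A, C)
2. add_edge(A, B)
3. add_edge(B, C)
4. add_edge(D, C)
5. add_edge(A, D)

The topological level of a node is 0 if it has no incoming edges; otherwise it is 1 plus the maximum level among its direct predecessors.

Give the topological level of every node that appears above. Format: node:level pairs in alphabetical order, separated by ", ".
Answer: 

Answer: A:0, B:1, C:2, D:1

Derivation:
Op 1: add_edge(A, C). Edges now: 1
Op 2: add_edge(A, B). Edges now: 2
Op 3: add_edge(B, C). Edges now: 3
Op 4: add_edge(D, C). Edges now: 4
Op 5: add_edge(A, D). Edges now: 5
Compute levels (Kahn BFS):
  sources (in-degree 0): A
  process A: level=0
    A->B: in-degree(B)=0, level(B)=1, enqueue
    A->C: in-degree(C)=2, level(C)>=1
    A->D: in-degree(D)=0, level(D)=1, enqueue
  process B: level=1
    B->C: in-degree(C)=1, level(C)>=2
  process D: level=1
    D->C: in-degree(C)=0, level(C)=2, enqueue
  process C: level=2
All levels: A:0, B:1, C:2, D:1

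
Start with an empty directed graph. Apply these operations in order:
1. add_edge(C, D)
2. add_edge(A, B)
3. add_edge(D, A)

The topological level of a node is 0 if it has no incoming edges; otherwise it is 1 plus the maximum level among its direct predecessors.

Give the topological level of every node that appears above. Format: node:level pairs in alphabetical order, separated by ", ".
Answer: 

Answer: A:2, B:3, C:0, D:1

Derivation:
Op 1: add_edge(C, D). Edges now: 1
Op 2: add_edge(A, B). Edges now: 2
Op 3: add_edge(D, A). Edges now: 3
Compute levels (Kahn BFS):
  sources (in-degree 0): C
  process C: level=0
    C->D: in-degree(D)=0, level(D)=1, enqueue
  process D: level=1
    D->A: in-degree(A)=0, level(A)=2, enqueue
  process A: level=2
    A->B: in-degree(B)=0, level(B)=3, enqueue
  process B: level=3
All levels: A:2, B:3, C:0, D:1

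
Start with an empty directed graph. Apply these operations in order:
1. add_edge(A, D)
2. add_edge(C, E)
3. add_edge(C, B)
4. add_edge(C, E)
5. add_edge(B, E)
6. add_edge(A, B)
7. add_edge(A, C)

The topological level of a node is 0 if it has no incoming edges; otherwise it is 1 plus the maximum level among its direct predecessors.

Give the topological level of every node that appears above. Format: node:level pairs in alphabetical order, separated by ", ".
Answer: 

Op 1: add_edge(A, D). Edges now: 1
Op 2: add_edge(C, E). Edges now: 2
Op 3: add_edge(C, B). Edges now: 3
Op 4: add_edge(C, E) (duplicate, no change). Edges now: 3
Op 5: add_edge(B, E). Edges now: 4
Op 6: add_edge(A, B). Edges now: 5
Op 7: add_edge(A, C). Edges now: 6
Compute levels (Kahn BFS):
  sources (in-degree 0): A
  process A: level=0
    A->B: in-degree(B)=1, level(B)>=1
    A->C: in-degree(C)=0, level(C)=1, enqueue
    A->D: in-degree(D)=0, level(D)=1, enqueue
  process C: level=1
    C->B: in-degree(B)=0, level(B)=2, enqueue
    C->E: in-degree(E)=1, level(E)>=2
  process D: level=1
  process B: level=2
    B->E: in-degree(E)=0, level(E)=3, enqueue
  process E: level=3
All levels: A:0, B:2, C:1, D:1, E:3

Answer: A:0, B:2, C:1, D:1, E:3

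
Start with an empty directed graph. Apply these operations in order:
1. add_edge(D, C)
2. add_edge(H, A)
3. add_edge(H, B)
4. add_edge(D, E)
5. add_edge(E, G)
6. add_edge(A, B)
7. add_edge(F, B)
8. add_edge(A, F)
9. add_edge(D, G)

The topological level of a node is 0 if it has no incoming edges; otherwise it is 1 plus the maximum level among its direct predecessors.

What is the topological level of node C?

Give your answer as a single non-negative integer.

Answer: 1

Derivation:
Op 1: add_edge(D, C). Edges now: 1
Op 2: add_edge(H, A). Edges now: 2
Op 3: add_edge(H, B). Edges now: 3
Op 4: add_edge(D, E). Edges now: 4
Op 5: add_edge(E, G). Edges now: 5
Op 6: add_edge(A, B). Edges now: 6
Op 7: add_edge(F, B). Edges now: 7
Op 8: add_edge(A, F). Edges now: 8
Op 9: add_edge(D, G). Edges now: 9
Compute levels (Kahn BFS):
  sources (in-degree 0): D, H
  process D: level=0
    D->C: in-degree(C)=0, level(C)=1, enqueue
    D->E: in-degree(E)=0, level(E)=1, enqueue
    D->G: in-degree(G)=1, level(G)>=1
  process H: level=0
    H->A: in-degree(A)=0, level(A)=1, enqueue
    H->B: in-degree(B)=2, level(B)>=1
  process C: level=1
  process E: level=1
    E->G: in-degree(G)=0, level(G)=2, enqueue
  process A: level=1
    A->B: in-degree(B)=1, level(B)>=2
    A->F: in-degree(F)=0, level(F)=2, enqueue
  process G: level=2
  process F: level=2
    F->B: in-degree(B)=0, level(B)=3, enqueue
  process B: level=3
All levels: A:1, B:3, C:1, D:0, E:1, F:2, G:2, H:0
level(C) = 1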